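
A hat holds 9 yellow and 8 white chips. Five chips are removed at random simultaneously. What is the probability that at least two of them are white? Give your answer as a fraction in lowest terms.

361/442

Sum the hypergeometric tail for j = 2,…,5 white chips.
Favorable = C(8,2)·C(9,3) + C(8,3)·C(9,2) + C(8,4)·C(9,1) + C(8,5)·C(9,0) = 5054; total = C(17,5) = 6188.
P = 5054/6188 = 361/442 ≈ 0.8167.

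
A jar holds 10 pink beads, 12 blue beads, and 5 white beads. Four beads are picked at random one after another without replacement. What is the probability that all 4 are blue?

Unordered draws without replacement: count favorable combinations over C(27,4).
Favorable = C(10,0) · C(12,4) · C(5,0) = 495; total = C(27,4) = 17550.
P = 495/17550 = 11/390 ≈ 0.0282.

11/390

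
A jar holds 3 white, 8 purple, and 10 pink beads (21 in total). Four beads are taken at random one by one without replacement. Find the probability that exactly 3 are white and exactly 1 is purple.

Unordered draws without replacement: count favorable combinations over C(21,4).
Favorable = C(3,3) · C(8,1) · C(10,0) = 8; total = C(21,4) = 5985.
P = 8/5985 = 8/5985 ≈ 0.0013.

8/5985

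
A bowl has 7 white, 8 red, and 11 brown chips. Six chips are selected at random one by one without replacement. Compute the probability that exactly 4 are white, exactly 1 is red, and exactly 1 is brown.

Unordered draws without replacement: count favorable combinations over C(26,6).
Favorable = C(7,4) · C(8,1) · C(11,1) = 3080; total = C(26,6) = 230230.
P = 3080/230230 = 4/299 ≈ 0.0134.

4/299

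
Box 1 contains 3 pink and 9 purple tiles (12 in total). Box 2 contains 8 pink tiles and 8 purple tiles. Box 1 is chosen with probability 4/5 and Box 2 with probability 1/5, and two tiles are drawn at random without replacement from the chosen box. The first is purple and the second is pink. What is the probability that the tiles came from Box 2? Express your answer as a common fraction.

44/179

P(E | Box 1) = 9/44; P(E | Box 2) = 4/15.
P(E) = 4/5·9/44 + 1/5·4/15 = 179/825.
By Bayes' rule, P(Box 2 | E) = 4/75 / 179/825 = 44/179 ≈ 0.2458.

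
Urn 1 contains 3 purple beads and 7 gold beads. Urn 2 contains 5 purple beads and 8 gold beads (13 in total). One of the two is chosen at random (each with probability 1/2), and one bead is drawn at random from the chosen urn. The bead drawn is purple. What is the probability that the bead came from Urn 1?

P(purple | Urn 1) = 3/10; P(purple | Urn 2) = 5/13.
P(purple) = 1/2·3/10 + 1/2·5/13 = 89/260.
By Bayes' rule, P(Urn 1 | purple) = 3/20 / 89/260 = 39/89 ≈ 0.4382.

39/89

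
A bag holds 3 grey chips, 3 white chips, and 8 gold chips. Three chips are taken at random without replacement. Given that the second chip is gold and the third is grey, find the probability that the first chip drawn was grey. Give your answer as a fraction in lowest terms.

1/6

P(first=grey and the second chip is gold and the third is grey) = (3/14)·(8/13)·(2/12) = 2/91.
P(E) = Σ over first color = 2/91 + 3/91 + 1/13 = 12/91.
By Bayes, P(first=grey | E) = 2/91 / 12/91 = 1/6 ≈ 0.1667.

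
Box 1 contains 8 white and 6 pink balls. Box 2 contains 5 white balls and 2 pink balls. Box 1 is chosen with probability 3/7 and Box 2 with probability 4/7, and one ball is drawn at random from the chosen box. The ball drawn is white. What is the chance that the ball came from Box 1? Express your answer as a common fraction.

P(white | Box 1) = 4/7; P(white | Box 2) = 5/7.
P(white) = 3/7·4/7 + 4/7·5/7 = 32/49.
By Bayes' rule, P(Box 1 | white) = 12/49 / 32/49 = 3/8 ≈ 0.3750.

3/8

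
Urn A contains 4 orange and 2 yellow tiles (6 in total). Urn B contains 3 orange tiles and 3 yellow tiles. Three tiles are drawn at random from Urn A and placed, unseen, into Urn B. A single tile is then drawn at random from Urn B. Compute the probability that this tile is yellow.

4/9

Condition on how many of the transferred tiles are yellow (from Urn A: 2 yellow of 6; then Urn B has 9 total).
  0 yellow: C(2,0)C(4,3)/C(6,3) = 1/5; then P = 3/9
  1 yellow: C(2,1)C(4,2)/C(6,3) = 3/5; then P = 4/9
  2 yellow: C(2,2)C(4,1)/C(6,3) = 1/5; then P = 5/9
P(yellow from Urn B) = 4/9 ≈ 0.4444.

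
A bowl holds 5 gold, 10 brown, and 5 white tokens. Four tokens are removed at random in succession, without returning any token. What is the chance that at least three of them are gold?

31/969

Sum the hypergeometric tail for j = 3,…,4 gold tokens.
Favorable = C(5,3)·C(15,1) + C(5,4)·C(15,0) = 155; total = C(20,4) = 4845.
P = 155/4845 = 31/969 ≈ 0.0320.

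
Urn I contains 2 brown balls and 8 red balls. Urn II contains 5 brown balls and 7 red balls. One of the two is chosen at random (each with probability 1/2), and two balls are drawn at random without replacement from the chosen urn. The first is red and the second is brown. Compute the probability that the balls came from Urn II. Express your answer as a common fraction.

525/877

P(E | Urn I) = 8/45; P(E | Urn II) = 35/132.
P(E) = 1/2·8/45 + 1/2·35/132 = 877/3960.
By Bayes' rule, P(Urn II | E) = 35/264 / 877/3960 = 525/877 ≈ 0.5986.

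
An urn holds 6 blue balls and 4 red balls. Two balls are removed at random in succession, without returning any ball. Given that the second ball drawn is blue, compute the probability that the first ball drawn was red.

P(first=red and the second ball drawn is blue) = (4/10)·(6/9) = 4/15.
P(the second ball drawn is blue) = Σ over first color = 1/3 + 4/15 = 3/5.
By Bayes, P(first=red | the second ball drawn is blue) = 4/15 / 3/5 = 4/9 ≈ 0.4444.

4/9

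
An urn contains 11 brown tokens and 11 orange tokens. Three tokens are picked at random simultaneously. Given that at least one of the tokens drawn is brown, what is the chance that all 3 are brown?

3/25

P(all 3 brown) = C(11,3)/C(22,3) = 3/28; P(at least one brown) = 1 − C(11,3)/C(22,3) = 25/28.
Since 'all 3 brown' ⊆ 'at least one brown', P(all 3 | at least one) = 3/28 / 25/28 = 3/25 ≈ 0.1200.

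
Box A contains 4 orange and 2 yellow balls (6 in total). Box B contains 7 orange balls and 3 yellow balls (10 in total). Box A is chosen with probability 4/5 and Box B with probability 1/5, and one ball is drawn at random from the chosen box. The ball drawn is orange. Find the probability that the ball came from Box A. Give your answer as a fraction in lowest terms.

80/101

P(orange | Box A) = 2/3; P(orange | Box B) = 7/10.
P(orange) = 4/5·2/3 + 1/5·7/10 = 101/150.
By Bayes' rule, P(Box A | orange) = 8/15 / 101/150 = 80/101 ≈ 0.7921.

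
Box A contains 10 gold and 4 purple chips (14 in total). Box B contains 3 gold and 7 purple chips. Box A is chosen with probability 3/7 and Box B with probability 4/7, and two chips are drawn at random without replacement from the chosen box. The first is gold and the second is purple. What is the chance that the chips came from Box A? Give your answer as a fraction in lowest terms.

P(E | Box A) = 20/91; P(E | Box B) = 7/30.
P(E) = 3/7·20/91 + 4/7·7/30 = 2174/9555.
By Bayes' rule, P(Box A | E) = 60/637 / 2174/9555 = 450/1087 ≈ 0.4140.

450/1087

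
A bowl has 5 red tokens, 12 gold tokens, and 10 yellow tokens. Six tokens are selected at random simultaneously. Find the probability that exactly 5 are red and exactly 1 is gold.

Unordered draws without replacement: count favorable combinations over C(27,6).
Favorable = C(5,5) · C(12,1) · C(10,0) = 12; total = C(27,6) = 296010.
P = 12/296010 = 2/49335 ≈ 0.0000.

2/49335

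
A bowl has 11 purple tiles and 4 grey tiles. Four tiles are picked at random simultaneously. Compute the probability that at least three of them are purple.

66/91

Sum the hypergeometric tail for j = 3,…,4 purple tiles.
Favorable = C(11,3)·C(4,1) + C(11,4)·C(4,0) = 990; total = C(15,4) = 1365.
P = 990/1365 = 66/91 ≈ 0.7253.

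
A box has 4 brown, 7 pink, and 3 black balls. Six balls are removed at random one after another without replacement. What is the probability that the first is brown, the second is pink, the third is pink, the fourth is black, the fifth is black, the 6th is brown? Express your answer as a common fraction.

1/715

Multiply the conditional probability of each draw in order, without replacement, so each draw removes one from its color and from the total.
P = (4/14) · (7/13) · (6/12) · (3/11) · (2/10) · (3/9) = 1/715 ≈ 0.0014.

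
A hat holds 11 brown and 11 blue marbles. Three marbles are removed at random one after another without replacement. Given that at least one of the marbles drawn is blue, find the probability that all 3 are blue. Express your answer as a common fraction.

P(all 3 blue) = C(11,3)/C(22,3) = 3/28; P(at least one blue) = 1 − C(11,3)/C(22,3) = 25/28.
Since 'all 3 blue' ⊆ 'at least one blue', P(all 3 | at least one) = 3/28 / 25/28 = 3/25 ≈ 0.1200.

3/25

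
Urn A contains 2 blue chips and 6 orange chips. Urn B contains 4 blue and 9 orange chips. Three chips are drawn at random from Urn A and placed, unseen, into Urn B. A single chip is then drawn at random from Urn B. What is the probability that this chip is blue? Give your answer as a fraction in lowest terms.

19/64

Condition on how many of the transferred chips are blue (from Urn A: 2 blue of 8; then Urn B has 16 total).
  0 blue: C(2,0)C(6,3)/C(8,3) = 5/14; then P = 4/16
  1 blue: C(2,1)C(6,2)/C(8,3) = 15/28; then P = 5/16
  2 blue: C(2,2)C(6,1)/C(8,3) = 3/28; then P = 6/16
P(blue from Urn B) = 19/64 ≈ 0.2969.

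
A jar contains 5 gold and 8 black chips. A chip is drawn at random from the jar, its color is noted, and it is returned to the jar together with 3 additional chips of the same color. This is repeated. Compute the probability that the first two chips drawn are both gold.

5/26

After a gold draw the jar holds 8 gold out of 16.
P = (5/13)·(8/16) = 5/26 ≈ 0.1923.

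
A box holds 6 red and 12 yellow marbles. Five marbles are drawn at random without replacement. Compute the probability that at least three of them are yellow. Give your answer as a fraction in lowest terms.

1177/1428

Sum the hypergeometric tail for j = 3,…,5 yellow marbles.
Favorable = C(12,3)·C(6,2) + C(12,4)·C(6,1) + C(12,5)·C(6,0) = 7062; total = C(18,5) = 8568.
P = 7062/8568 = 1177/1428 ≈ 0.8242.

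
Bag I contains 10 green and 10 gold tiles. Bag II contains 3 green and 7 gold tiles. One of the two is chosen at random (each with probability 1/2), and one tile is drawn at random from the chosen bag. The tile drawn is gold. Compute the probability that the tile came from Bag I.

5/12

P(gold | Bag I) = 1/2; P(gold | Bag II) = 7/10.
P(gold) = 1/2·1/2 + 1/2·7/10 = 3/5.
By Bayes' rule, P(Bag I | gold) = 1/4 / 3/5 = 5/12 ≈ 0.4167.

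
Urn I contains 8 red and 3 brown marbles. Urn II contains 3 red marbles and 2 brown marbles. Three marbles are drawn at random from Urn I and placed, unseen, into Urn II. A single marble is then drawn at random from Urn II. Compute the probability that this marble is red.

Condition on how many of the transferred marbles are red (from Urn I: 8 red of 11; then Urn II has 8 total).
  0 red: C(8,0)C(3,3)/C(11,3) = 1/165; then P = 3/8
  1 red: C(8,1)C(3,2)/C(11,3) = 8/55; then P = 4/8
  2 red: C(8,2)C(3,1)/C(11,3) = 28/55; then P = 5/8
  3 red: C(8,3)C(3,0)/C(11,3) = 56/165; then P = 6/8
P(red from Urn II) = 57/88 ≈ 0.6477.

57/88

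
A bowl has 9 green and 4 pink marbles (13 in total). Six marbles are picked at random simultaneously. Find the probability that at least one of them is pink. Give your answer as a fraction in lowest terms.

136/143

Use the complement: P(at least one pink) = 1 − P(no pink).
P(none) = C(9,6)/C(13,6) = 84/1716.
So P = 1 − 84/1716 = 136/143 ≈ 0.9510.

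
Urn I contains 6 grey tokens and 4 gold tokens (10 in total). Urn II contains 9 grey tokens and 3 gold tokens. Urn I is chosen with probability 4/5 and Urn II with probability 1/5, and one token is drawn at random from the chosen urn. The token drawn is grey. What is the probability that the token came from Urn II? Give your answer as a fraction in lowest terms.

5/21

P(grey | Urn I) = 3/5; P(grey | Urn II) = 3/4.
P(grey) = 4/5·3/5 + 1/5·3/4 = 63/100.
By Bayes' rule, P(Urn II | grey) = 3/20 / 63/100 = 5/21 ≈ 0.2381.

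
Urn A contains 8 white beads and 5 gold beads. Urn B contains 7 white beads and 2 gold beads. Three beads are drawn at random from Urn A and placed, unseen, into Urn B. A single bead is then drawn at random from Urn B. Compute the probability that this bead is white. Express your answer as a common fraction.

Condition on how many of the transferred beads are white (from Urn A: 8 white of 13; then Urn B has 12 total).
  0 white: C(8,0)C(5,3)/C(13,3) = 5/143; then P = 7/12
  1 white: C(8,1)C(5,2)/C(13,3) = 40/143; then P = 8/12
  2 white: C(8,2)C(5,1)/C(13,3) = 70/143; then P = 9/12
  3 white: C(8,3)C(5,0)/C(13,3) = 28/143; then P = 10/12
P(white from Urn B) = 115/156 ≈ 0.7372.

115/156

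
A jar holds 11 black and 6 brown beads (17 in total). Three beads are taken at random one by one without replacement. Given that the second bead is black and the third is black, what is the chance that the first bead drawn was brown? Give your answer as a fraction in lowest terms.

2/5

P(first=brown and the second bead is black and the third is black) = (6/17)·(11/16)·(10/15) = 11/68.
P(E) = Σ over first color = 33/136 + 11/68 = 55/136.
By Bayes, P(first=brown | E) = 11/68 / 55/136 = 2/5 ≈ 0.4000.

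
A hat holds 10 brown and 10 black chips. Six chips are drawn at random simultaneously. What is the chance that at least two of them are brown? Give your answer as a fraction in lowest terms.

1201/1292

Sum the hypergeometric tail for j = 2,…,6 brown chips.
Favorable = C(10,2)·C(10,4) + C(10,3)·C(10,3) + C(10,4)·C(10,2) + C(10,5)·C(10,1) + C(10,6)·C(10,0) = 36030; total = C(20,6) = 38760.
P = 36030/38760 = 1201/1292 ≈ 0.9296.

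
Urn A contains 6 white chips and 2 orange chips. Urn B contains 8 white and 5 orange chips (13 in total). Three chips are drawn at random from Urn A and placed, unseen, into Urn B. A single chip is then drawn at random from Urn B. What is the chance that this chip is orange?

23/64

Condition on how many of the transferred chips are orange (from Urn A: 2 orange of 8; then Urn B has 16 total).
  0 orange: C(2,0)C(6,3)/C(8,3) = 5/14; then P = 5/16
  1 orange: C(2,1)C(6,2)/C(8,3) = 15/28; then P = 6/16
  2 orange: C(2,2)C(6,1)/C(8,3) = 3/28; then P = 7/16
P(orange from Urn B) = 23/64 ≈ 0.3594.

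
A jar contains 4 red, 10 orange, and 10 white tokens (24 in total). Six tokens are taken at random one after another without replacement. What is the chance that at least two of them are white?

63/76

Sum the hypergeometric tail for j = 2,…,6 white tokens.
Favorable = C(10,2)·C(14,4) + C(10,3)·C(14,3) + C(10,4)·C(14,2) + C(10,5)·C(14,1) + C(10,6)·C(14,0) = 111573; total = C(24,6) = 134596.
P = 111573/134596 = 63/76 ≈ 0.8289.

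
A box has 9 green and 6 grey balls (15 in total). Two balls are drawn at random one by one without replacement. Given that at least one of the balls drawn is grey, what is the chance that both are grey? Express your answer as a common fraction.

5/23

P(both grey) = C(6,2)/C(15,2) = 1/7; P(at least one grey) = 1 − C(9,2)/C(15,2) = 23/35.
Since 'both grey' ⊆ 'at least one grey', P(both | at least one) = 1/7 / 23/35 = 5/23 ≈ 0.2174.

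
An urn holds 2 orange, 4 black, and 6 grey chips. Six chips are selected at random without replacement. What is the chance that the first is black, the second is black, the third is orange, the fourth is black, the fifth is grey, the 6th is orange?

Multiply the conditional probability of each draw in order, without replacement, so each draw removes one from its color and from the total.
P = (4/12) · (3/11) · (2/10) · (2/9) · (6/8) · (1/7) = 1/2310 ≈ 0.0004.

1/2310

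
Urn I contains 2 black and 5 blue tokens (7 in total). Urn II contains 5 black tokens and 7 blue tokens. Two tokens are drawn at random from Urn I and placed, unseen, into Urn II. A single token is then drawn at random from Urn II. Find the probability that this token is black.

Condition on how many of the transferred tokens are black (from Urn I: 2 black of 7; then Urn II has 14 total).
  0 black: C(2,0)C(5,2)/C(7,2) = 10/21; then P = 5/14
  1 black: C(2,1)C(5,1)/C(7,2) = 10/21; then P = 6/14
  2 black: C(2,2)C(5,0)/C(7,2) = 1/21; then P = 7/14
P(black from Urn II) = 39/98 ≈ 0.3980.

39/98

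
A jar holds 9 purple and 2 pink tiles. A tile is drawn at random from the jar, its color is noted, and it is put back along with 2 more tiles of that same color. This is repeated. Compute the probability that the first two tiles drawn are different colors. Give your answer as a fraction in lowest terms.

Either pink then purple, or purple then pink; after the first draw the total is 13.
P = (2/11)·(9/13) + (9/11)·(2/13) = 36/143 ≈ 0.2517.

36/143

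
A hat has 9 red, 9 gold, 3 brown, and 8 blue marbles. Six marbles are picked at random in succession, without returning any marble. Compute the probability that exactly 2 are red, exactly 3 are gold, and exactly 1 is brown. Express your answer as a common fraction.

Unordered draws without replacement: count favorable combinations over C(29,6).
Favorable = C(9,2) · C(9,3) · C(3,1) · C(8,0) = 9072; total = C(29,6) = 475020.
P = 9072/475020 = 36/1885 ≈ 0.0191.

36/1885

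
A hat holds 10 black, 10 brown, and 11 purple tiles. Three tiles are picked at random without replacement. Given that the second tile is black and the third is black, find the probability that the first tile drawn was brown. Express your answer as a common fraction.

10/29

P(first=brown and the second tile is black and the third is black) = (10/31)·(10/30)·(9/29) = 30/899.
P(E) = Σ over first color = 24/899 + 30/899 + 33/899 = 3/31.
By Bayes, P(first=brown | E) = 30/899 / 3/31 = 10/29 ≈ 0.3448.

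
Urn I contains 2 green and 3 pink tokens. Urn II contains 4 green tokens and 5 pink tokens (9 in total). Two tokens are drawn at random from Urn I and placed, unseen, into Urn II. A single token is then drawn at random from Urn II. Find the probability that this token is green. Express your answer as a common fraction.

24/55

Condition on how many of the transferred tokens are green (from Urn I: 2 green of 5; then Urn II has 11 total).
  0 green: C(2,0)C(3,2)/C(5,2) = 3/10; then P = 4/11
  1 green: C(2,1)C(3,1)/C(5,2) = 3/5; then P = 5/11
  2 green: C(2,2)C(3,0)/C(5,2) = 1/10; then P = 6/11
P(green from Urn II) = 24/55 ≈ 0.4364.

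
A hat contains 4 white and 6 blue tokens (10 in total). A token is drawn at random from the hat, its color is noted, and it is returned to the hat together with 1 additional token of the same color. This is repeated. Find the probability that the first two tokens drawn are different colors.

Either white then blue, or blue then white; after the first draw the total is 11.
P = (4/10)·(6/11) + (6/10)·(4/11) = 24/55 ≈ 0.4364.

24/55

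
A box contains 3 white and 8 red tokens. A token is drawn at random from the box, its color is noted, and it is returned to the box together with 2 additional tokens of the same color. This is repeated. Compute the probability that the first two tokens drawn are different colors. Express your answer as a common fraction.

Either red then white, or white then red; after the first draw the total is 13.
P = (8/11)·(3/13) + (3/11)·(8/13) = 48/143 ≈ 0.3357.

48/143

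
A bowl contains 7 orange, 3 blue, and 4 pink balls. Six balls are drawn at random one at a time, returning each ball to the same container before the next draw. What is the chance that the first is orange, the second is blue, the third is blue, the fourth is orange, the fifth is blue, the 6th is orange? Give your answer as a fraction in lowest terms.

27/21952

Multiply the conditional probability of each draw in order, with replacement (the composition resets each draw).
P = (7/14) · (3/14) · (3/14) · (7/14) · (3/14) · (7/14) = 27/21952 ≈ 0.0012.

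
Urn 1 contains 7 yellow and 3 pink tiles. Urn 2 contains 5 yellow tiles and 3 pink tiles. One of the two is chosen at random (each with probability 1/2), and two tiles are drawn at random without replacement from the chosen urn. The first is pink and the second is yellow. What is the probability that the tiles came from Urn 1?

196/421

P(E | Urn 1) = 7/30; P(E | Urn 2) = 15/56.
P(E) = 1/2·7/30 + 1/2·15/56 = 421/1680.
By Bayes' rule, P(Urn 1 | E) = 7/60 / 421/1680 = 196/421 ≈ 0.4656.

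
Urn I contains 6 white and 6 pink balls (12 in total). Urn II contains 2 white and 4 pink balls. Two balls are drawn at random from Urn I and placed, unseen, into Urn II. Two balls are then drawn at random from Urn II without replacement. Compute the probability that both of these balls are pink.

225/616

Condition on how many of the transferred balls are pink (from Urn I: 6 pink of 12; then Urn II has 8 total).
  0 pink: C(6,0)C(6,2)/C(12,2) = 5/22; then P = C(4,2)/C(8,2) = 3/14
  1 pink: C(6,1)C(6,1)/C(12,2) = 6/11; then P = C(5,2)/C(8,2) = 5/14
  2 pink: C(6,2)C(6,0)/C(12,2) = 5/22; then P = C(6,2)/C(8,2) = 15/28
P(both pink) = 225/616 ≈ 0.3653.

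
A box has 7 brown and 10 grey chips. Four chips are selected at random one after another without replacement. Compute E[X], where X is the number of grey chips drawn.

By linearity of expectation, E[X] = Σ P(draw i is grey); by symmetry each draw (even without replacement) has P(grey) = 10/17.
E[X] = 4 · 10/17 = 40/17 ≈ 2.3529.

40/17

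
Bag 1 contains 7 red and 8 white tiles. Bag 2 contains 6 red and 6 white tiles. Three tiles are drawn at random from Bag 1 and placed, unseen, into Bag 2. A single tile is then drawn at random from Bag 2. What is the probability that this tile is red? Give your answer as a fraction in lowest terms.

Condition on how many of the transferred tiles are red (from Bag 1: 7 red of 15; then Bag 2 has 15 total).
  0 red: C(7,0)C(8,3)/C(15,3) = 8/65; then P = 6/15
  1 red: C(7,1)C(8,2)/C(15,3) = 28/65; then P = 7/15
  2 red: C(7,2)C(8,1)/C(15,3) = 24/65; then P = 8/15
  3 red: C(7,3)C(8,0)/C(15,3) = 1/13; then P = 9/15
P(red from Bag 2) = 37/75 ≈ 0.4933.

37/75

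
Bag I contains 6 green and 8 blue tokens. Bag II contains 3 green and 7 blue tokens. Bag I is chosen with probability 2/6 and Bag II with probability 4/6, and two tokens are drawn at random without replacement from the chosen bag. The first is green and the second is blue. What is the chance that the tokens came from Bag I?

P(E | Bag I) = 24/91; P(E | Bag II) = 7/30.
P(E) = 1/3·24/91 + 2/3·7/30 = 997/4095.
By Bayes' rule, P(Bag I | E) = 8/91 / 997/4095 = 360/997 ≈ 0.3611.

360/997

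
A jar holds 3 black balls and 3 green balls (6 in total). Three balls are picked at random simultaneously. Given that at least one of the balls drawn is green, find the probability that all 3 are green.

1/19

P(all 3 green) = C(3,3)/C(6,3) = 1/20; P(at least one green) = 1 − C(3,3)/C(6,3) = 19/20.
Since 'all 3 green' ⊆ 'at least one green', P(all 3 | at least one) = 1/20 / 19/20 = 1/19 ≈ 0.0526.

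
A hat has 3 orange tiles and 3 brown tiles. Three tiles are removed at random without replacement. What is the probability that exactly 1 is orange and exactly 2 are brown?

Unordered draws without replacement: count favorable combinations over C(6,3).
Favorable = C(3,1) · C(3,2) = 9; total = C(6,3) = 20.
P = 9/20 = 9/20 ≈ 0.4500.

9/20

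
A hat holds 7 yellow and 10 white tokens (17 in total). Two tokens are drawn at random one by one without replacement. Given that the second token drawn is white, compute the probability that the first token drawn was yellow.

7/16

P(first=yellow and the second token drawn is white) = (7/17)·(10/16) = 35/136.
P(the second token drawn is white) = Σ over first color = 35/136 + 45/136 = 10/17.
By Bayes, P(first=yellow | the second token drawn is white) = 35/136 / 10/17 = 7/16 ≈ 0.4375.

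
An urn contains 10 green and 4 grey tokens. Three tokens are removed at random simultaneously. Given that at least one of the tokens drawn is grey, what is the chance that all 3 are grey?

1/61

P(all 3 grey) = C(4,3)/C(14,3) = 1/91; P(at least one grey) = 1 − C(10,3)/C(14,3) = 61/91.
Since 'all 3 grey' ⊆ 'at least one grey', P(all 3 | at least one) = 1/91 / 61/91 = 1/61 ≈ 0.0164.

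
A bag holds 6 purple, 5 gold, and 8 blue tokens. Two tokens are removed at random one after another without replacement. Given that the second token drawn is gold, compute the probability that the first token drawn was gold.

P(first=gold and the second token drawn is gold) = (5/19)·(4/18) = 10/171.
P(the second token drawn is gold) = Σ over first color = 5/57 + 10/171 + 20/171 = 5/19.
By Bayes, P(first=gold | the second token drawn is gold) = 10/171 / 5/19 = 2/9 ≈ 0.2222.

2/9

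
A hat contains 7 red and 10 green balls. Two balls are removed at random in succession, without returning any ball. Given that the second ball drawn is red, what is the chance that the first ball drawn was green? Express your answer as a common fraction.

5/8

P(first=green and the second ball drawn is red) = (10/17)·(7/16) = 35/136.
P(the second ball drawn is red) = Σ over first color = 21/136 + 35/136 = 7/17.
By Bayes, P(first=green | the second ball drawn is red) = 35/136 / 7/17 = 5/8 ≈ 0.6250.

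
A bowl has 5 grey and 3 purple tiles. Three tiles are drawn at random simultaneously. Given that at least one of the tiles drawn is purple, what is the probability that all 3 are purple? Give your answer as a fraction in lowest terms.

1/46

P(all 3 purple) = C(3,3)/C(8,3) = 1/56; P(at least one purple) = 1 − C(5,3)/C(8,3) = 23/28.
Since 'all 3 purple' ⊆ 'at least one purple', P(all 3 | at least one) = 1/56 / 23/28 = 1/46 ≈ 0.0217.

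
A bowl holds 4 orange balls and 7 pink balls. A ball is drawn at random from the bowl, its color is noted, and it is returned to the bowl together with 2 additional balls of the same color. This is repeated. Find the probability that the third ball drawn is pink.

Sum over the four possibilities for the first two draws (pink/not-pink each), tracking how the pink count and total change by +2 per draw.
P(third is pink) = 7/11 ≈ 0.6364. (In a Pólya urn every draw has the same marginal probability 7/11.)

7/11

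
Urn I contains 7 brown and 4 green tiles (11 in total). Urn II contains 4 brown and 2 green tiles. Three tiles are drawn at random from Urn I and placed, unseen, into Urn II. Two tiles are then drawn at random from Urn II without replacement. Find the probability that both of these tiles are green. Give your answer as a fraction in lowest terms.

Condition on how many of the transferred tiles are green (from Urn I: 4 green of 11; then Urn II has 9 total).
  0 green: C(4,0)C(7,3)/C(11,3) = 7/33; then P = C(2,2)/C(9,2) = 1/36
  1 green: C(4,1)C(7,2)/C(11,3) = 28/55; then P = C(3,2)/C(9,2) = 1/12
  2 green: C(4,2)C(7,1)/C(11,3) = 14/55; then P = C(4,2)/C(9,2) = 1/6
  3 green: C(4,3)C(7,0)/C(11,3) = 4/165; then P = C(5,2)/C(9,2) = 5/18
P(both green) = 193/1980 ≈ 0.0975.

193/1980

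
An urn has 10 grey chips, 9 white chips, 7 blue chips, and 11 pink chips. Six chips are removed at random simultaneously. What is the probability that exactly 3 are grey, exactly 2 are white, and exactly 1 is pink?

Unordered draws without replacement: count favorable combinations over C(37,6).
Favorable = C(10,3) · C(9,2) · C(7,0) · C(11,1) = 47520; total = C(37,6) = 2324784.
P = 47520/2324784 = 90/4403 ≈ 0.0204.

90/4403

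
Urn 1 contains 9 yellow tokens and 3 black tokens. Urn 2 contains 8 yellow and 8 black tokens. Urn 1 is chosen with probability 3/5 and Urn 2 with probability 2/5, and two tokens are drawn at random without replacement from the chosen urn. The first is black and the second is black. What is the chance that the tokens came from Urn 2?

154/199

P(E | Urn 1) = 1/22; P(E | Urn 2) = 7/30.
P(E) = 3/5·1/22 + 2/5·7/30 = 199/1650.
By Bayes' rule, P(Urn 2 | E) = 7/75 / 199/1650 = 154/199 ≈ 0.7739.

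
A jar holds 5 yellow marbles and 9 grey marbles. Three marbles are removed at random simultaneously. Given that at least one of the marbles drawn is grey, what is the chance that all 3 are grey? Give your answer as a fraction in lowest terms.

P(all 3 grey) = C(9,3)/C(14,3) = 3/13; P(at least one grey) = 1 − C(5,3)/C(14,3) = 177/182.
Since 'all 3 grey' ⊆ 'at least one grey', P(all 3 | at least one) = 3/13 / 177/182 = 14/59 ≈ 0.2373.

14/59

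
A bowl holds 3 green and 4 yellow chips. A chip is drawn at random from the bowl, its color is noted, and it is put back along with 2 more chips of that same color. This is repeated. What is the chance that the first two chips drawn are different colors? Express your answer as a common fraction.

8/21

Either green then yellow, or yellow then green; after the first draw the total is 9.
P = (3/7)·(4/9) + (4/7)·(3/9) = 8/21 ≈ 0.3810.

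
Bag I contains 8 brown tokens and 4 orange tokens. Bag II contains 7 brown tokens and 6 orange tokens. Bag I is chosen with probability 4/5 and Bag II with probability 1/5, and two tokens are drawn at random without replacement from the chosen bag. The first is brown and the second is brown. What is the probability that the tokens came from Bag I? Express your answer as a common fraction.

208/241

P(E | Bag I) = 14/33; P(E | Bag II) = 7/26.
P(E) = 4/5·14/33 + 1/5·7/26 = 1687/4290.
By Bayes' rule, P(Bag I | E) = 56/165 / 1687/4290 = 208/241 ≈ 0.8631.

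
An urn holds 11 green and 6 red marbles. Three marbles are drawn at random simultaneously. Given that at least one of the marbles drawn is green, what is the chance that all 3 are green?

1/4

P(all 3 green) = C(11,3)/C(17,3) = 33/136; P(at least one green) = 1 − C(6,3)/C(17,3) = 33/34.
Since 'all 3 green' ⊆ 'at least one green', P(all 3 | at least one) = 33/136 / 33/34 = 1/4 ≈ 0.2500.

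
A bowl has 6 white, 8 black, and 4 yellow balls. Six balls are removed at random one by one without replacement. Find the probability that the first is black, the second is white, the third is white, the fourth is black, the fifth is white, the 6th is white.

Multiply the conditional probability of each draw in order, without replacement, so each draw removes one from its color and from the total.
P = (8/18) · (6/17) · (5/16) · (7/15) · (4/14) · (3/13) = 1/663 ≈ 0.0015.

1/663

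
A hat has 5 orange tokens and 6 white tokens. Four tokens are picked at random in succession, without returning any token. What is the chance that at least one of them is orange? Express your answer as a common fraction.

21/22

Use the complement: P(at least one orange) = 1 − P(no orange).
P(none) = C(6,4)/C(11,4) = 15/330.
So P = 1 − 15/330 = 21/22 ≈ 0.9545.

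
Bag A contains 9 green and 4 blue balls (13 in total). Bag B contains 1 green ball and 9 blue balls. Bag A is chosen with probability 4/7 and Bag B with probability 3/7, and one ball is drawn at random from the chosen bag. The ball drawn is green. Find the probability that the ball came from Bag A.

120/133

P(green | Bag A) = 9/13; P(green | Bag B) = 1/10.
P(green) = 4/7·9/13 + 3/7·1/10 = 57/130.
By Bayes' rule, P(Bag A | green) = 36/91 / 57/130 = 120/133 ≈ 0.9023.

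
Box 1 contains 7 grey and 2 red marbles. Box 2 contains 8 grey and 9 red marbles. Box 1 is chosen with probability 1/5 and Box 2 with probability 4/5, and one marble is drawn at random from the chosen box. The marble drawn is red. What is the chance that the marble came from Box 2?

162/179

P(red | Box 1) = 2/9; P(red | Box 2) = 9/17.
P(red) = 1/5·2/9 + 4/5·9/17 = 358/765.
By Bayes' rule, P(Box 2 | red) = 36/85 / 358/765 = 162/179 ≈ 0.9050.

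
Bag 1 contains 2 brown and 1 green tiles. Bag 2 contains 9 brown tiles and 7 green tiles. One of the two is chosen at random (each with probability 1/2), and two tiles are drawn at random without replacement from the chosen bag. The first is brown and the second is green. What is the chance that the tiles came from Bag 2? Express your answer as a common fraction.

63/143

P(E | Bag 1) = 1/3; P(E | Bag 2) = 21/80.
P(E) = 1/2·1/3 + 1/2·21/80 = 143/480.
By Bayes' rule, P(Bag 2 | E) = 21/160 / 143/480 = 63/143 ≈ 0.4406.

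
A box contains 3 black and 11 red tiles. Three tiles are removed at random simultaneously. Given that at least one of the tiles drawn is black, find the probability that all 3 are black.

1/199

P(all 3 black) = C(3,3)/C(14,3) = 1/364; P(at least one black) = 1 − C(11,3)/C(14,3) = 199/364.
Since 'all 3 black' ⊆ 'at least one black', P(all 3 | at least one) = 1/364 / 199/364 = 1/199 ≈ 0.0050.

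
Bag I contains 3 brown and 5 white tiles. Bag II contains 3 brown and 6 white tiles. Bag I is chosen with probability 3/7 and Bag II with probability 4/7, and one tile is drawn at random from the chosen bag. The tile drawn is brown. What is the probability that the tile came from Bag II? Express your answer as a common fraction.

32/59

P(brown | Bag I) = 3/8; P(brown | Bag II) = 1/3.
P(brown) = 3/7·3/8 + 4/7·1/3 = 59/168.
By Bayes' rule, P(Bag II | brown) = 4/21 / 59/168 = 32/59 ≈ 0.5424.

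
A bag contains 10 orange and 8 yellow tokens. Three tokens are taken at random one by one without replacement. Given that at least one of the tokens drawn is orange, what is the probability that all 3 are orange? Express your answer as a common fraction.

3/19

P(all 3 orange) = C(10,3)/C(18,3) = 5/34; P(at least one orange) = 1 − C(8,3)/C(18,3) = 95/102.
Since 'all 3 orange' ⊆ 'at least one orange', P(all 3 | at least one) = 5/34 / 95/102 = 3/19 ≈ 0.1579.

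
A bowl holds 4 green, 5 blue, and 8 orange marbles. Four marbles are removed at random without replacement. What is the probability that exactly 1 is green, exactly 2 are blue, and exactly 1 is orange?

Unordered draws without replacement: count favorable combinations over C(17,4).
Favorable = C(4,1) · C(5,2) · C(8,1) = 320; total = C(17,4) = 2380.
P = 320/2380 = 16/119 ≈ 0.1345.

16/119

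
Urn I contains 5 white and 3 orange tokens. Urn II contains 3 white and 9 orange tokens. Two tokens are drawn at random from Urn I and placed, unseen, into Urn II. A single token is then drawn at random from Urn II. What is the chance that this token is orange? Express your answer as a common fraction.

39/56

Condition on how many of the transferred tokens are orange (from Urn I: 3 orange of 8; then Urn II has 14 total).
  0 orange: C(3,0)C(5,2)/C(8,2) = 5/14; then P = 9/14
  1 orange: C(3,1)C(5,1)/C(8,2) = 15/28; then P = 10/14
  2 orange: C(3,2)C(5,0)/C(8,2) = 3/28; then P = 11/14
P(orange from Urn II) = 39/56 ≈ 0.6964.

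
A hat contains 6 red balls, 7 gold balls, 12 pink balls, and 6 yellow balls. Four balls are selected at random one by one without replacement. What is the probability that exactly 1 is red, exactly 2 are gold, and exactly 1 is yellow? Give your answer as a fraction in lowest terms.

108/4495

Unordered draws without replacement: count favorable combinations over C(31,4).
Favorable = C(6,1) · C(7,2) · C(12,0) · C(6,1) = 756; total = C(31,4) = 31465.
P = 756/31465 = 108/4495 ≈ 0.0240.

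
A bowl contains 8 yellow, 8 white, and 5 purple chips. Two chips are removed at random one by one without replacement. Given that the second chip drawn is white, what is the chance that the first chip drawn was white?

7/20

P(first=white and the second chip drawn is white) = (8/21)·(7/20) = 2/15.
P(the second chip drawn is white) = Σ over first color = 16/105 + 2/15 + 2/21 = 8/21.
By Bayes, P(first=white | the second chip drawn is white) = 2/15 / 8/21 = 7/20 ≈ 0.3500.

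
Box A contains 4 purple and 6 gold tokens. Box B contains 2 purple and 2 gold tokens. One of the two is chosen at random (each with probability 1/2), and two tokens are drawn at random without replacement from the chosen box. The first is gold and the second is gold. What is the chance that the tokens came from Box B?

1/3

P(E | Box A) = 1/3; P(E | Box B) = 1/6.
P(E) = 1/2·1/3 + 1/2·1/6 = 1/4.
By Bayes' rule, P(Box B | E) = 1/12 / 1/4 = 1/3 ≈ 0.3333.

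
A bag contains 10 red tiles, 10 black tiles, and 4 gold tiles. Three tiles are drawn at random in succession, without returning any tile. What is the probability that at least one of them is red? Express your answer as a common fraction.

415/506

Use the complement: P(at least one red) = 1 − P(no red).
P(none) = C(14,3)/C(24,3) = 364/2024.
So P = 1 − 364/2024 = 415/506 ≈ 0.8202.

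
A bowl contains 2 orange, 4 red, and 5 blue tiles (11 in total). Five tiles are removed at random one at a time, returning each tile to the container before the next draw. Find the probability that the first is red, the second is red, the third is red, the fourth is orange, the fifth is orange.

256/161051

Multiply the conditional probability of each draw in order, with replacement (the composition resets each draw).
P = (4/11) · (4/11) · (4/11) · (2/11) · (2/11) = 256/161051 ≈ 0.0016.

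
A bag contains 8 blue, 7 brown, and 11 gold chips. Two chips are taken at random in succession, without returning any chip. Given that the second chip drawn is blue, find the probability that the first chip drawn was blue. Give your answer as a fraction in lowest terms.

P(first=blue and the second chip drawn is blue) = (8/26)·(7/25) = 28/325.
P(the second chip drawn is blue) = Σ over first color = 28/325 + 28/325 + 44/325 = 4/13.
By Bayes, P(first=blue | the second chip drawn is blue) = 28/325 / 4/13 = 7/25 ≈ 0.2800.

7/25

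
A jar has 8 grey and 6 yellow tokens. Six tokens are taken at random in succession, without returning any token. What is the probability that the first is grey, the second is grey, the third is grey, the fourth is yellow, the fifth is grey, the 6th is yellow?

10/429

Multiply the conditional probability of each draw in order, without replacement, so each draw removes one from its color and from the total.
P = (8/14) · (7/13) · (6/12) · (6/11) · (5/10) · (5/9) = 10/429 ≈ 0.0233.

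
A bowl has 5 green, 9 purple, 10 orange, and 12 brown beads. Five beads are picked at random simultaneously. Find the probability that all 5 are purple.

Unordered draws without replacement: count favorable combinations over C(36,5).
Favorable = C(5,0) · C(9,5) · C(10,0) · C(12,0) = 126; total = C(36,5) = 376992.
P = 126/376992 = 1/2992 ≈ 0.0003.

1/2992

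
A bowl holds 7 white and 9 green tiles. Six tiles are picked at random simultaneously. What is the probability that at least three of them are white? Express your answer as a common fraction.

Sum the hypergeometric tail for j = 3,…,6 white tiles.
Favorable = C(7,3)·C(9,3) + C(7,4)·C(9,2) + C(7,5)·C(9,1) + C(7,6)·C(9,0) = 4396; total = C(16,6) = 8008.
P = 4396/8008 = 157/286 ≈ 0.5490.

157/286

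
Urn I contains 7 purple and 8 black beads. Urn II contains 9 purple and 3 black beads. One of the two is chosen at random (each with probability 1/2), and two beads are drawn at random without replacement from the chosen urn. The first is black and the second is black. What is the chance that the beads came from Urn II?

P(E | Urn I) = 4/15; P(E | Urn II) = 1/22.
P(E) = 1/2·4/15 + 1/2·1/22 = 103/660.
By Bayes' rule, P(Urn II | E) = 1/44 / 103/660 = 15/103 ≈ 0.1456.

15/103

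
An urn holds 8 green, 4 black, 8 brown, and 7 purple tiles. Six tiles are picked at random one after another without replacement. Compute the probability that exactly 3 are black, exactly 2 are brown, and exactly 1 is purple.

392/148005

Unordered draws without replacement: count favorable combinations over C(27,6).
Favorable = C(8,0) · C(4,3) · C(8,2) · C(7,1) = 784; total = C(27,6) = 296010.
P = 784/296010 = 392/148005 ≈ 0.0026.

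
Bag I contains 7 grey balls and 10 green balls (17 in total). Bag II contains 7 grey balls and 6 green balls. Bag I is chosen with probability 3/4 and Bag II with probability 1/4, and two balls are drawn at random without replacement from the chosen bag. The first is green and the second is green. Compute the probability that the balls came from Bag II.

P(E | Bag I) = 45/136; P(E | Bag II) = 5/26.
P(E) = 3/4·45/136 + 1/4·5/26 = 2095/7072.
By Bayes' rule, P(Bag II | E) = 5/104 / 2095/7072 = 68/419 ≈ 0.1623.

68/419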